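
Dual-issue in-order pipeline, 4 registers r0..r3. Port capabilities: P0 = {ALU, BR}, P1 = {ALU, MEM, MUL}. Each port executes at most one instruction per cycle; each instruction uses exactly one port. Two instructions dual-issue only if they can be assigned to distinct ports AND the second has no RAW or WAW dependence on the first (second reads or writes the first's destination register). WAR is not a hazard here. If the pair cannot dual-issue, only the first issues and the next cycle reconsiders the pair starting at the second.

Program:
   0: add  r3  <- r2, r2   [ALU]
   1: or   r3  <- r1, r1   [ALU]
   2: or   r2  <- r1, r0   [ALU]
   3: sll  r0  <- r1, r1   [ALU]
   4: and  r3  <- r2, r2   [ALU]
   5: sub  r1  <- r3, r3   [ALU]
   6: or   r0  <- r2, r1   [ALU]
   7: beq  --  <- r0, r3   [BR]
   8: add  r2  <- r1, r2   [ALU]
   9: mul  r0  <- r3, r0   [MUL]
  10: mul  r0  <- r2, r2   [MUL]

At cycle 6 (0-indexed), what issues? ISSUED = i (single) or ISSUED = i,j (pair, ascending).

ISSUED = 9

c0: i0 add  WAW r3
c1: i1+i2 or+or  2-wide
c2: i3+i4 sll+and  2-wide
c3: i5 sub  RAW r1
c4: i6 or  RAW r0
c5: i7+i8 beq+add  2-wide
c6: i9 mul  no-port MUL/MUL
c7: i10 mul  tail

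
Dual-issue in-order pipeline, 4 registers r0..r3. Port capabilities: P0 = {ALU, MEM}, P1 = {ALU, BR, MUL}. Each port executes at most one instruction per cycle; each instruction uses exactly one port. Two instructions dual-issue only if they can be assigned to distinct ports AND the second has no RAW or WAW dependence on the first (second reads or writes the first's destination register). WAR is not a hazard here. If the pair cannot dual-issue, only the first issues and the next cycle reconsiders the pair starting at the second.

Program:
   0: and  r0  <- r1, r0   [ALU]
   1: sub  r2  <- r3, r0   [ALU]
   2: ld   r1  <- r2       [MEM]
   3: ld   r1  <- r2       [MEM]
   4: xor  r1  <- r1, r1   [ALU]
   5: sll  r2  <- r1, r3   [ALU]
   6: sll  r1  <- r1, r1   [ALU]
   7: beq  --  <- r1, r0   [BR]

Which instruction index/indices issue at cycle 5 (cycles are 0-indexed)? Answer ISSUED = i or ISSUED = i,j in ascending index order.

  cy0 -> i0 (and) RAW r0
  cy1 -> i1 (sub) RAW r2
  cy2 -> i2 (ld) no-port MEM/MEM
  cy3 -> i3 (ld) RAW+WAW r1
  cy4 -> i4 (xor) RAW r1
  cy5 -> i5/i6 (sll/sll) 2-wide
  cy6 -> i7 (beq) tail

ISSUED = 5,6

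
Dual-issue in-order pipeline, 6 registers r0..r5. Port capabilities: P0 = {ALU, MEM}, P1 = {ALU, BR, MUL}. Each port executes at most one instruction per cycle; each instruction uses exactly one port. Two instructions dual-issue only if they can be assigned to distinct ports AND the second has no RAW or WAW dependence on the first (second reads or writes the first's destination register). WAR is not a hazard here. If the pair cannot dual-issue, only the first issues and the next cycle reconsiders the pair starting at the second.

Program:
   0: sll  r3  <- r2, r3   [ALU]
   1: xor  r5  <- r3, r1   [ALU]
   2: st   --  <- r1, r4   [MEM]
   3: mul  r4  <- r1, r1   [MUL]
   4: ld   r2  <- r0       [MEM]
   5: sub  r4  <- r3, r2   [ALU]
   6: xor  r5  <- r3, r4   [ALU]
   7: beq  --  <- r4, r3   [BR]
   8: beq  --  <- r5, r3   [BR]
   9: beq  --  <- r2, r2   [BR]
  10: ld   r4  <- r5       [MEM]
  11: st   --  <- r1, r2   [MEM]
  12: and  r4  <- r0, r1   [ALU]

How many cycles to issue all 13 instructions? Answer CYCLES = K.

[0] i0  sll  -- RAW r3
[1] i1,i2  xor st  -- pair
[2] i3,i4  mul ld  -- pair
[3] i5  sub  -- RAW r4
[4] i6,i7  xor beq  -- pair
[5] i8  beq  -- no-port BR/BR
[6] i9,i10  beq ld  -- pair
[7] i11,i12  st and  -- pair

CYCLES = 8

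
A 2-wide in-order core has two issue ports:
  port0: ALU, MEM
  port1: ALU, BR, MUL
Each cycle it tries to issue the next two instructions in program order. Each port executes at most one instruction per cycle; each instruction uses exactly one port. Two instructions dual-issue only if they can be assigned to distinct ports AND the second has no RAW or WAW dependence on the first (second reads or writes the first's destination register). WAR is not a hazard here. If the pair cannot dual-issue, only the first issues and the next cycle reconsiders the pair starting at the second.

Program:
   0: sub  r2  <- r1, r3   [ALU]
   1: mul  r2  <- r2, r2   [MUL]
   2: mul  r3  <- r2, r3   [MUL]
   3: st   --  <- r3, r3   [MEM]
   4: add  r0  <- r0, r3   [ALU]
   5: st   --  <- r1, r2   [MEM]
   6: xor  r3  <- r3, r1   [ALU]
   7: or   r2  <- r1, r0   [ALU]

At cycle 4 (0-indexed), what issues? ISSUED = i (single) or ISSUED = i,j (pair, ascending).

  cy0 -> i0 (sub.ALU) RAW+WAW r2
  cy1 -> i1 (mul.MUL) no-port MUL/MUL
  cy2 -> i2 (mul.MUL) RAW r3
  cy3 -> i3+i4 (st.MEM/add.ALU) pair
  cy4 -> i5+i6 (st.MEM/xor.ALU) pair
  cy5 -> i7 (or.ALU) tail

ISSUED = 5,6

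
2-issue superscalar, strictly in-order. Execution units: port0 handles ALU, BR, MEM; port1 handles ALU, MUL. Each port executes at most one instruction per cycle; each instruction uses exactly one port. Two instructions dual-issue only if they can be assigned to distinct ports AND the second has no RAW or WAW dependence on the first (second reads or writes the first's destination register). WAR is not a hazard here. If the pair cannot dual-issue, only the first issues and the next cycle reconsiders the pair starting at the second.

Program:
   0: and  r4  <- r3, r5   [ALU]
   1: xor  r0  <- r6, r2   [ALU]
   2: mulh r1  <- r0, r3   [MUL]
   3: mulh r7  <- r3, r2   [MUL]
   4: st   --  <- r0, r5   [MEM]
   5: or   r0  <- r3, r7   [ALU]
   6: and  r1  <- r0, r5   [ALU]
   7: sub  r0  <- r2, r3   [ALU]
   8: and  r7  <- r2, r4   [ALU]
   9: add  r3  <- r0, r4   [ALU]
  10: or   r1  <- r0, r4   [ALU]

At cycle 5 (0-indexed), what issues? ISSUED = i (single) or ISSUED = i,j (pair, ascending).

0. and;xor @i0,i1  | pair
1. mulh @i2  | no-port MUL/MUL
2. mulh;st @i3,i4  | pair
3. or @i5  | RAW r0
4. and;sub @i6,i7  | pair
5. and;add @i8,i9  | pair
6. or @i10  | tail

ISSUED = 8,9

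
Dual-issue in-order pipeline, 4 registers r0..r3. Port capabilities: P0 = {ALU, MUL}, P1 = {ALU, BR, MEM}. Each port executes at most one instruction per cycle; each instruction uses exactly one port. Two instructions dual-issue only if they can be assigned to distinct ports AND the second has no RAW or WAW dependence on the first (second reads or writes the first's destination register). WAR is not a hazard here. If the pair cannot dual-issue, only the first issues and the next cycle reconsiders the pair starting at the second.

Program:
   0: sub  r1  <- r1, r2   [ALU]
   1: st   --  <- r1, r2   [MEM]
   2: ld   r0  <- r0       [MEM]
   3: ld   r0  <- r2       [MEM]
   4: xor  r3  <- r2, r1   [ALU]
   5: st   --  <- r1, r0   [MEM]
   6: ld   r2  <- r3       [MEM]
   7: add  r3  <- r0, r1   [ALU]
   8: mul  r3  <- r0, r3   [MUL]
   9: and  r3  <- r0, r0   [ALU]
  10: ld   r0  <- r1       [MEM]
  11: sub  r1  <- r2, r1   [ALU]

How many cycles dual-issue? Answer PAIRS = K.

PAIRS = 3

t=0 i0:sub.ALU ; RAW r1
t=1 i1:st.MEM ; no-port MEM/MEM
t=2 i2:ld.MEM ; no-port MEM/MEM
t=3 i3,i4:ld.MEM+xor.ALU ; dual
t=4 i5:st.MEM ; no-port MEM/MEM
t=5 i6,i7:ld.MEM+add.ALU ; dual
t=6 i8:mul.MUL ; WAW r3
t=7 i9,i10:and.ALU+ld.MEM ; dual
t=8 i11:sub.ALU ; tail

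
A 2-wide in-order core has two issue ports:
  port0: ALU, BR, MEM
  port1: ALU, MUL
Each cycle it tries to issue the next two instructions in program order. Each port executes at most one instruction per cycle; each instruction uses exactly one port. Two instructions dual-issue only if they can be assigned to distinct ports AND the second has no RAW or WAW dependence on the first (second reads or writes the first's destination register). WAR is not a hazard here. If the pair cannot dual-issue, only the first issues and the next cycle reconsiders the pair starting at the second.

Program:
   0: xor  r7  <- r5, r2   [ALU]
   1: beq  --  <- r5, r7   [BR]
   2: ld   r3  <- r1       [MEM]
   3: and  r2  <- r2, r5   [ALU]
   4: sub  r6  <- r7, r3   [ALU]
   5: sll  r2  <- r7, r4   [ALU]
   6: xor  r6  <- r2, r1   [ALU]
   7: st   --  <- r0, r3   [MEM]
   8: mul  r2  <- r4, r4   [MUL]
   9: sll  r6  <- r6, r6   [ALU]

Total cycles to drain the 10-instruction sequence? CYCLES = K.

  cy0 -> i0 (xor) RAW r7
  cy1 -> i1 (beq) no-port BR/MEM
  cy2 -> i2,i3 (ld+and) pair
  cy3 -> i4,i5 (sub+sll) pair
  cy4 -> i6,i7 (xor+st) pair
  cy5 -> i8,i9 (mul+sll) pair

CYCLES = 6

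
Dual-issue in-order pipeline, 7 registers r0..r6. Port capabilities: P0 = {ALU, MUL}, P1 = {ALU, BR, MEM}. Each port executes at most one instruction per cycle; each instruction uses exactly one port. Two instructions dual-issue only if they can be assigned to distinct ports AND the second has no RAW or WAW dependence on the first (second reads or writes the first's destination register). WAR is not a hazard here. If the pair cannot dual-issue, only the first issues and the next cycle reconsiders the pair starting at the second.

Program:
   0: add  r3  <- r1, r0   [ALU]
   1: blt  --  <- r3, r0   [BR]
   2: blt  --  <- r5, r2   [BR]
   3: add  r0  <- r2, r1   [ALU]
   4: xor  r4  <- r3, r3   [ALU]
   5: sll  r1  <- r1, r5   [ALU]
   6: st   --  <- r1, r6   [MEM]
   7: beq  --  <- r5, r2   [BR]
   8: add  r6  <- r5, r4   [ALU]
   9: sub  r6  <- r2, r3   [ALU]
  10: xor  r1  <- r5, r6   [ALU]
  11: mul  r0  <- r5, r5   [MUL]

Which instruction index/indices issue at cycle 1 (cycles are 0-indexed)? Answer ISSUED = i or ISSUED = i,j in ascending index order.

t=0 i0:add.ALU ; RAW r3
t=1 i1:blt.BR ; no-port BR/BR
t=2 i2&i3:blt.BR+add.ALU ; pair
t=3 i4&i5:xor.ALU+sll.ALU ; pair
t=4 i6:st.MEM ; no-port MEM/BR
t=5 i7&i8:beq.BR+add.ALU ; pair
t=6 i9:sub.ALU ; RAW r6
t=7 i10&i11:xor.ALU+mul.MUL ; pair

ISSUED = 1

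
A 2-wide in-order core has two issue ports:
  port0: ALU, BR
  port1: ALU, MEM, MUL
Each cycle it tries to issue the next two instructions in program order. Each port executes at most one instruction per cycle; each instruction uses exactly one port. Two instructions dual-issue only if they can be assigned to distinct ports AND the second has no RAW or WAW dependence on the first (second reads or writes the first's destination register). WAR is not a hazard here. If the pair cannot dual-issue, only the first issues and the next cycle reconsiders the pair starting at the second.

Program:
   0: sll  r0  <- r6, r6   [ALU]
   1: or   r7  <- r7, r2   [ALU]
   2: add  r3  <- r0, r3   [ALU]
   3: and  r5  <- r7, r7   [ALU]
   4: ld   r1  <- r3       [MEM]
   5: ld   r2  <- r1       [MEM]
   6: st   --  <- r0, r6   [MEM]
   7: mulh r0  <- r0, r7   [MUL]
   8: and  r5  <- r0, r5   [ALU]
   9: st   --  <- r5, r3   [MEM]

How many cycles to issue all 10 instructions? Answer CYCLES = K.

CYCLES = 8

[0] i0+i1  sll or  -- pair
[1] i2+i3  add and  -- pair
[2] i4  ld  -- no-port MEM/MEM
[3] i5  ld  -- no-port MEM/MEM
[4] i6  st  -- no-port MEM/MUL
[5] i7  mulh  -- RAW r0
[6] i8  and  -- RAW r5
[7] i9  st  -- tail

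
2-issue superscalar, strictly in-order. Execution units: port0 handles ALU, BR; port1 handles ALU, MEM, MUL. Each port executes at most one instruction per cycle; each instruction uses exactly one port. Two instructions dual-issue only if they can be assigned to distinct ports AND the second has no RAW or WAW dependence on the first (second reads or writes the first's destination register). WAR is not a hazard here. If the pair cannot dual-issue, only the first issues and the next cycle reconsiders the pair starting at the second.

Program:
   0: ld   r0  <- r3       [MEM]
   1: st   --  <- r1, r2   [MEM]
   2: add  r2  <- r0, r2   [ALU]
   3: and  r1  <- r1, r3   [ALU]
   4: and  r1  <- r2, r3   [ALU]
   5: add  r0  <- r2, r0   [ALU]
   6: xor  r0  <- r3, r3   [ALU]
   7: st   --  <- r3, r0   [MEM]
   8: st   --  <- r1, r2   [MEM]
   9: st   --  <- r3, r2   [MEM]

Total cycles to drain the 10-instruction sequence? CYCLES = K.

CYCLES = 8

  cy0 -> i0 (ld) no-port MEM/MEM
  cy1 -> i1+i2 (st/add) dual
  cy2 -> i3 (and) WAW r1
  cy3 -> i4+i5 (and/add) dual
  cy4 -> i6 (xor) RAW r0
  cy5 -> i7 (st) no-port MEM/MEM
  cy6 -> i8 (st) no-port MEM/MEM
  cy7 -> i9 (st) tail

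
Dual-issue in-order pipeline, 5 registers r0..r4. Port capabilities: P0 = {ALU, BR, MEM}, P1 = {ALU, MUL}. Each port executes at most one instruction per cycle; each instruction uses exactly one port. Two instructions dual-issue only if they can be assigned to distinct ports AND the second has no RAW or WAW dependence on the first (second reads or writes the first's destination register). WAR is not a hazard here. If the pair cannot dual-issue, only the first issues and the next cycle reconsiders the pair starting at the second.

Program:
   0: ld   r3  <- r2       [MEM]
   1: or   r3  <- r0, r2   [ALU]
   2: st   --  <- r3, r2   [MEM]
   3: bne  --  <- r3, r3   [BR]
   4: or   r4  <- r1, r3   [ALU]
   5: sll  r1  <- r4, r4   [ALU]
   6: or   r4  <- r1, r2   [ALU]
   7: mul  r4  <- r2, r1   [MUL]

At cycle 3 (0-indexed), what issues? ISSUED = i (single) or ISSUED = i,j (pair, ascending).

t=0 i0:ld ; WAW r3
t=1 i1:or ; RAW r3
t=2 i2:st ; no-port MEM/BR
t=3 i3/i4:bne;or ; 2-wide
t=4 i5:sll ; RAW r1
t=5 i6:or ; WAW r4
t=6 i7:mul ; tail

ISSUED = 3,4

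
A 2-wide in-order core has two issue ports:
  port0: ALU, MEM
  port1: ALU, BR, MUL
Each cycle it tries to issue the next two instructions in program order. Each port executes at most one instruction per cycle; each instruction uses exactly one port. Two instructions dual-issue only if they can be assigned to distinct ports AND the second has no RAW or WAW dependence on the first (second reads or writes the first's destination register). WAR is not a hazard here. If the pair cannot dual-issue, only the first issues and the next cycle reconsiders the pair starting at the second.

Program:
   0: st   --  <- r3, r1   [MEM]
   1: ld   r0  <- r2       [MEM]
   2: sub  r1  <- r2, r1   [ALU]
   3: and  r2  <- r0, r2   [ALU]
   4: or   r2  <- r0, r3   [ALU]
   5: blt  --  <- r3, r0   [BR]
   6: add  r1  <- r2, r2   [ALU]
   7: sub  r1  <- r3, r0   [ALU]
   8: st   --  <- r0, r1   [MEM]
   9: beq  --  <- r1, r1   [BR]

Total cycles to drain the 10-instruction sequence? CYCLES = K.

0. st @i0  | no-port MEM/MEM
1. ld+sub @i1/i2  | dual
2. and @i3  | WAW r2
3. or+blt @i4/i5  | dual
4. add @i6  | WAW r1
5. sub @i7  | RAW r1
6. st+beq @i8/i9  | dual

CYCLES = 7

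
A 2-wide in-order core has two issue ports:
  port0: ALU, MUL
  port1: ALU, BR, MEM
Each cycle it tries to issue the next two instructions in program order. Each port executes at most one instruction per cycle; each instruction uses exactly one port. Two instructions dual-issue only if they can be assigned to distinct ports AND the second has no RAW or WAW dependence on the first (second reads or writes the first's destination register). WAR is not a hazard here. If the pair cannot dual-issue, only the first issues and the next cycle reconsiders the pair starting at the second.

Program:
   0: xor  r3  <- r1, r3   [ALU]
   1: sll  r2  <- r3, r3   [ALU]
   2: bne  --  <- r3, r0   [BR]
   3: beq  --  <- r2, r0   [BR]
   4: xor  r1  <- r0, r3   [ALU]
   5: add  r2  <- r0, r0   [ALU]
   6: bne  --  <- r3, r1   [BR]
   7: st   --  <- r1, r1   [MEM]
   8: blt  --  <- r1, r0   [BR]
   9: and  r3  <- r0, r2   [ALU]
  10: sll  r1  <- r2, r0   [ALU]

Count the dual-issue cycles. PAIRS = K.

PAIRS = 4

#0 head=0: xor.ALU i0 RAW r3
#1 head=1: sll.ALU+bne.BR i1/i2 pair
#2 head=3: beq.BR+xor.ALU i3/i4 pair
#3 head=5: add.ALU+bne.BR i5/i6 pair
#4 head=7: st.MEM i7 no-port MEM/BR
#5 head=8: blt.BR+and.ALU i8/i9 pair
#6 head=10: sll.ALU i10 tail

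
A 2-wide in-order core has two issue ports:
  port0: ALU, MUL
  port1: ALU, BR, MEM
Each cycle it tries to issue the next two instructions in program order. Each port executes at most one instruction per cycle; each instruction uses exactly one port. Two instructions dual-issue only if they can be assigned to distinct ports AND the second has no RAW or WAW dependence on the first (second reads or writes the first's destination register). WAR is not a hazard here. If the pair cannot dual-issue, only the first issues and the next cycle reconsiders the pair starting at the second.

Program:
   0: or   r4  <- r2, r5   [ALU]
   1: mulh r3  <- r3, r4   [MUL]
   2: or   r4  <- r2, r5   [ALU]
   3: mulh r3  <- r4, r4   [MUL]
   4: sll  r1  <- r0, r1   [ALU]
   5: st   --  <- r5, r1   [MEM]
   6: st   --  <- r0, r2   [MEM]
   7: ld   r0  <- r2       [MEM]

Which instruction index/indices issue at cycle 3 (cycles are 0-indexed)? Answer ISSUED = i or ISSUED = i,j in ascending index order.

0. or.ALU @i0  | RAW r4
1. mulh.MUL+or.ALU @i1&i2  | dual
2. mulh.MUL+sll.ALU @i3&i4  | dual
3. st.MEM @i5  | no-port MEM/MEM
4. st.MEM @i6  | no-port MEM/MEM
5. ld.MEM @i7  | tail

ISSUED = 5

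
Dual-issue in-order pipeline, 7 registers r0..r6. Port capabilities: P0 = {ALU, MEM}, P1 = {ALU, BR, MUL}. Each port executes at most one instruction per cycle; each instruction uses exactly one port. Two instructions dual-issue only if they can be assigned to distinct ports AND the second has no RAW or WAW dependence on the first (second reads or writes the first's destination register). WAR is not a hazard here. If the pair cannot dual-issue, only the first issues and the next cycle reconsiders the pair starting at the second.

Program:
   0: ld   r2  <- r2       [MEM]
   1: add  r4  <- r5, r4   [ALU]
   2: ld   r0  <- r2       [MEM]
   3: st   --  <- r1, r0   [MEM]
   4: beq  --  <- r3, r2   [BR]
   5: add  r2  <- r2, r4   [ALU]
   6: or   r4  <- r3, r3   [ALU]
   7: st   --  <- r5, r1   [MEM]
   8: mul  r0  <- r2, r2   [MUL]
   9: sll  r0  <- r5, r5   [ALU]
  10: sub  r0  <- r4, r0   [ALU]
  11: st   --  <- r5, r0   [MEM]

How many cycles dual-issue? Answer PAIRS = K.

t=0 i0&i1:ld.MEM+add.ALU ; pair
t=1 i2:ld.MEM ; no-port MEM/MEM
t=2 i3&i4:st.MEM+beq.BR ; pair
t=3 i5&i6:add.ALU+or.ALU ; pair
t=4 i7&i8:st.MEM+mul.MUL ; pair
t=5 i9:sll.ALU ; RAW+WAW r0
t=6 i10:sub.ALU ; RAW r0
t=7 i11:st.MEM ; tail

PAIRS = 4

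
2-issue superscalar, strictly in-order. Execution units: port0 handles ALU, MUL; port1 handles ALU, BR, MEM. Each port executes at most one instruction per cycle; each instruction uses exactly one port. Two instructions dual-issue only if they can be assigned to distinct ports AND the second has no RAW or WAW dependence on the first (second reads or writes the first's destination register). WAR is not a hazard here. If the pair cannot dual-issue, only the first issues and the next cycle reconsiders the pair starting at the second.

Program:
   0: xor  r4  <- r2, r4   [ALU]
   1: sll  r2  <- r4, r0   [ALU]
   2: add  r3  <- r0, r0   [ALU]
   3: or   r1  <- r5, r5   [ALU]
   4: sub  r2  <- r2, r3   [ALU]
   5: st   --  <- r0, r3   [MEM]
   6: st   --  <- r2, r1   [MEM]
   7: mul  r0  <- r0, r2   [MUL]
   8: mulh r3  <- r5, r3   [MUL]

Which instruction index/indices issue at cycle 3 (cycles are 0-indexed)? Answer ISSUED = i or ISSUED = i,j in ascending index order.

ISSUED = 5

#0 head=0: xor i0 RAW r4
#1 head=1: sll;add i1+i2 2-wide
#2 head=3: or;sub i3+i4 2-wide
#3 head=5: st i5 no-port MEM/MEM
#4 head=6: st;mul i6+i7 2-wide
#5 head=8: mulh i8 tail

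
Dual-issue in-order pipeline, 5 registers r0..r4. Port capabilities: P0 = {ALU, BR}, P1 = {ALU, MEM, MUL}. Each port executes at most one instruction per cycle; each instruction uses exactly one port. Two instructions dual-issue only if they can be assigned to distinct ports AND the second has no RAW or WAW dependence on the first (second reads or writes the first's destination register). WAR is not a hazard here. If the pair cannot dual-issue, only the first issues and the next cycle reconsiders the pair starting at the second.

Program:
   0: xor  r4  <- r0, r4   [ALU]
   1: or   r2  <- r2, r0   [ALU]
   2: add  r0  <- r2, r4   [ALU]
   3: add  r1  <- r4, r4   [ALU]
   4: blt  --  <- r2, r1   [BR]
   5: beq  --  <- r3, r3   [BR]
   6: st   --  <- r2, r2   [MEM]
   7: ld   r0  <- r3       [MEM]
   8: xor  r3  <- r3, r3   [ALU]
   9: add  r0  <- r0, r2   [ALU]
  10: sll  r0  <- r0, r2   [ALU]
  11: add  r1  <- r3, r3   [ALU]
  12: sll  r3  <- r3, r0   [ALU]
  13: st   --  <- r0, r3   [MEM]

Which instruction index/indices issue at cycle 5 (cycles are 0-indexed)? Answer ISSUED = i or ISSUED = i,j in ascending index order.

c0: i0/i1 xor.ALU+or.ALU  2-wide
c1: i2/i3 add.ALU+add.ALU  2-wide
c2: i4 blt.BR  no-port BR/BR
c3: i5/i6 beq.BR+st.MEM  2-wide
c4: i7/i8 ld.MEM+xor.ALU  2-wide
c5: i9 add.ALU  RAW+WAW r0
c6: i10/i11 sll.ALU+add.ALU  2-wide
c7: i12 sll.ALU  RAW r3
c8: i13 st.MEM  tail

ISSUED = 9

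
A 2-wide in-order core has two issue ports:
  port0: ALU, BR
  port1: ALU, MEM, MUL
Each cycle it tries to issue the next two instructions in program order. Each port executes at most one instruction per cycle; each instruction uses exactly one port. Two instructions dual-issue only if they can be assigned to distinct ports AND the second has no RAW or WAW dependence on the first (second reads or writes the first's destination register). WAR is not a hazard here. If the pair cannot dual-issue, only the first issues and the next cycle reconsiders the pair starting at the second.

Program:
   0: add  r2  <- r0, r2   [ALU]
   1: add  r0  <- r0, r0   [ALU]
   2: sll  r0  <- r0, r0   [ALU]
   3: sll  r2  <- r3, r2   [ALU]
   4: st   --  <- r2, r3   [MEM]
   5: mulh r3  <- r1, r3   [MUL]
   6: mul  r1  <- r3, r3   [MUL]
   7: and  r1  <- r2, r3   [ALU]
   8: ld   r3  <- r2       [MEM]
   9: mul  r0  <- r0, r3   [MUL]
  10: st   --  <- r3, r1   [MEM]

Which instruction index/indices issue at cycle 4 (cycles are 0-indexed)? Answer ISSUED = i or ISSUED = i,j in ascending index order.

c0: i0,i1 add.ALU add.ALU  pair
c1: i2,i3 sll.ALU sll.ALU  pair
c2: i4 st.MEM  no-port MEM/MUL
c3: i5 mulh.MUL  no-port MUL/MUL
c4: i6 mul.MUL  WAW r1
c5: i7,i8 and.ALU ld.MEM  pair
c6: i9 mul.MUL  no-port MUL/MEM
c7: i10 st.MEM  tail

ISSUED = 6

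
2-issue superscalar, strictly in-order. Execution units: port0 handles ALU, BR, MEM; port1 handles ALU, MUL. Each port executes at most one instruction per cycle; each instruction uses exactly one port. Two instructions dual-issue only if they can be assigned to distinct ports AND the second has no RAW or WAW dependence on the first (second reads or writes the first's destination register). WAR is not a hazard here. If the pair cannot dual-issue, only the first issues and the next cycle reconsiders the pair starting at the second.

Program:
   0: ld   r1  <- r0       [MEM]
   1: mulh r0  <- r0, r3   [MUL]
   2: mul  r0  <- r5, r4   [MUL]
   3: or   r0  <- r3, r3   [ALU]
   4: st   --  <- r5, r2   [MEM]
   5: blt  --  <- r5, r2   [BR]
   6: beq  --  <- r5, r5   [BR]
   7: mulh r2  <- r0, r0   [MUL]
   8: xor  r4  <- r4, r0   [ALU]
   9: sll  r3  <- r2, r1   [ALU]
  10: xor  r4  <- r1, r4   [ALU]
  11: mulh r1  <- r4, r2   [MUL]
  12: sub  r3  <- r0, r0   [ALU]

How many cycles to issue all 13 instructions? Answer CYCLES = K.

CYCLES = 8

0. ld.MEM;mulh.MUL @i0&i1  | pair
1. mul.MUL @i2  | WAW r0
2. or.ALU;st.MEM @i3&i4  | pair
3. blt.BR @i5  | no-port BR/BR
4. beq.BR;mulh.MUL @i6&i7  | pair
5. xor.ALU;sll.ALU @i8&i9  | pair
6. xor.ALU @i10  | RAW r4
7. mulh.MUL;sub.ALU @i11&i12  | pair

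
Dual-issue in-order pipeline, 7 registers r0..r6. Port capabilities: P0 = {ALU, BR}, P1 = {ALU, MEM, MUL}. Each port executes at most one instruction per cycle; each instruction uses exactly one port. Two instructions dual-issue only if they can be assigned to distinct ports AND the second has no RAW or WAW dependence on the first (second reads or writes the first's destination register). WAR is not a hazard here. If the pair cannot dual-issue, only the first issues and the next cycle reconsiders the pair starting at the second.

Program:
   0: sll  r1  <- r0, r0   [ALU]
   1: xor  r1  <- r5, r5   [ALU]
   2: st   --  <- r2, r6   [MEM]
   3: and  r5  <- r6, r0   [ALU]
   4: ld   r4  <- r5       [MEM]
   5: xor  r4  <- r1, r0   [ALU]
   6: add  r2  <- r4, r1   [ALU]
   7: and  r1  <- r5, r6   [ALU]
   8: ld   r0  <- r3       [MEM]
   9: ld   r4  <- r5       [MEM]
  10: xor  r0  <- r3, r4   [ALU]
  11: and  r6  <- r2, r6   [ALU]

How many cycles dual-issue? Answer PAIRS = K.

PAIRS = 3

  cy0 -> i0 (sll) WAW r1
  cy1 -> i1&i2 (xor/st) 2-wide
  cy2 -> i3 (and) RAW r5
  cy3 -> i4 (ld) WAW r4
  cy4 -> i5 (xor) RAW r4
  cy5 -> i6&i7 (add/and) 2-wide
  cy6 -> i8 (ld) no-port MEM/MEM
  cy7 -> i9 (ld) RAW r4
  cy8 -> i10&i11 (xor/and) 2-wide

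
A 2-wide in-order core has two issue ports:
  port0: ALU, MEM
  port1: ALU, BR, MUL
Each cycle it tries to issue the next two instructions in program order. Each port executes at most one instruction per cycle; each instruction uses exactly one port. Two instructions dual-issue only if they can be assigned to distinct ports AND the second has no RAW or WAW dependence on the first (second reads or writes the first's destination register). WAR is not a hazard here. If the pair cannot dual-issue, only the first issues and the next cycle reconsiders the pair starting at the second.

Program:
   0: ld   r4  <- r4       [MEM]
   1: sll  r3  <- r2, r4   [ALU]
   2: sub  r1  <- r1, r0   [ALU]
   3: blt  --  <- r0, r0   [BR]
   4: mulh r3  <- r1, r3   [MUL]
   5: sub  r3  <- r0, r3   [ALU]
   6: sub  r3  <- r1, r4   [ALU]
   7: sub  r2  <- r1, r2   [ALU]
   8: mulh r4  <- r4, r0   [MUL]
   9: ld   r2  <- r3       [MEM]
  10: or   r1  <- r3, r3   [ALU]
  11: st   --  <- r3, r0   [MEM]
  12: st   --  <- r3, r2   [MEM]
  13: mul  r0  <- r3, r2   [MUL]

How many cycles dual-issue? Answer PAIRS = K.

PAIRS = 5

#0 head=0: ld.MEM i0 RAW r4
#1 head=1: sll.ALU;sub.ALU i1,i2 2-wide
#2 head=3: blt.BR i3 no-port BR/MUL
#3 head=4: mulh.MUL i4 RAW+WAW r3
#4 head=5: sub.ALU i5 WAW r3
#5 head=6: sub.ALU;sub.ALU i6,i7 2-wide
#6 head=8: mulh.MUL;ld.MEM i8,i9 2-wide
#7 head=10: or.ALU;st.MEM i10,i11 2-wide
#8 head=12: st.MEM;mul.MUL i12,i13 2-wide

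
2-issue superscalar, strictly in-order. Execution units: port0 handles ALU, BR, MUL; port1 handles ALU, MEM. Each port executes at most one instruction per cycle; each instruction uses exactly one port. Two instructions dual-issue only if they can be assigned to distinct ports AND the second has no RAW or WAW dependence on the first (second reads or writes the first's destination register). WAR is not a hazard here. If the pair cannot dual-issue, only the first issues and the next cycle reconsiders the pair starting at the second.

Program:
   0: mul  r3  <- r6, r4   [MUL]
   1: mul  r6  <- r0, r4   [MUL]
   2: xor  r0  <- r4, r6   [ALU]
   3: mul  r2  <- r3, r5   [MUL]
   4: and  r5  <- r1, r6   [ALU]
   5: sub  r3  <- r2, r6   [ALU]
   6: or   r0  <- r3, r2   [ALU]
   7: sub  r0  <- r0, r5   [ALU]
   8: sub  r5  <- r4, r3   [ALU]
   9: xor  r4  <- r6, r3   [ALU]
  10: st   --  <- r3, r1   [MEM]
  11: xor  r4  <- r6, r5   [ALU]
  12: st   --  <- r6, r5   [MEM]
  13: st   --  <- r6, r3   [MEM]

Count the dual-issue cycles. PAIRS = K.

PAIRS = 5

  cy0 -> i0 (mul) no-port MUL/MUL
  cy1 -> i1 (mul) RAW r6
  cy2 -> i2/i3 (xor+mul) 2-wide
  cy3 -> i4/i5 (and+sub) 2-wide
  cy4 -> i6 (or) RAW+WAW r0
  cy5 -> i7/i8 (sub+sub) 2-wide
  cy6 -> i9/i10 (xor+st) 2-wide
  cy7 -> i11/i12 (xor+st) 2-wide
  cy8 -> i13 (st) tail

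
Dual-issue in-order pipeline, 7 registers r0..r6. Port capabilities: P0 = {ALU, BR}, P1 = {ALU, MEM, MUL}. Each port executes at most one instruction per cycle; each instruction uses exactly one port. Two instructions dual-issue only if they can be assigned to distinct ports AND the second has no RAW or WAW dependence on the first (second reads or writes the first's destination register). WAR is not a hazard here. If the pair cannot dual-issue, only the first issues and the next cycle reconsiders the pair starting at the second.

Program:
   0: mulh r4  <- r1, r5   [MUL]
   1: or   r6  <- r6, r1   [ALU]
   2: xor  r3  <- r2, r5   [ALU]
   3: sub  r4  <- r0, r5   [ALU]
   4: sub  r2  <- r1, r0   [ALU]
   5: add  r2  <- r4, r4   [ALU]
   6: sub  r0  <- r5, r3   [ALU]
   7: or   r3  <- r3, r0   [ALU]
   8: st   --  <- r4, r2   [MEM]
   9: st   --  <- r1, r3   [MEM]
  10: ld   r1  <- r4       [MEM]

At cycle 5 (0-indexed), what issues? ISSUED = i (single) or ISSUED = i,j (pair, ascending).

ISSUED = 9

t=0 i0/i1:mulh.MUL/or.ALU ; 2-wide
t=1 i2/i3:xor.ALU/sub.ALU ; 2-wide
t=2 i4:sub.ALU ; WAW r2
t=3 i5/i6:add.ALU/sub.ALU ; 2-wide
t=4 i7/i8:or.ALU/st.MEM ; 2-wide
t=5 i9:st.MEM ; no-port MEM/MEM
t=6 i10:ld.MEM ; tail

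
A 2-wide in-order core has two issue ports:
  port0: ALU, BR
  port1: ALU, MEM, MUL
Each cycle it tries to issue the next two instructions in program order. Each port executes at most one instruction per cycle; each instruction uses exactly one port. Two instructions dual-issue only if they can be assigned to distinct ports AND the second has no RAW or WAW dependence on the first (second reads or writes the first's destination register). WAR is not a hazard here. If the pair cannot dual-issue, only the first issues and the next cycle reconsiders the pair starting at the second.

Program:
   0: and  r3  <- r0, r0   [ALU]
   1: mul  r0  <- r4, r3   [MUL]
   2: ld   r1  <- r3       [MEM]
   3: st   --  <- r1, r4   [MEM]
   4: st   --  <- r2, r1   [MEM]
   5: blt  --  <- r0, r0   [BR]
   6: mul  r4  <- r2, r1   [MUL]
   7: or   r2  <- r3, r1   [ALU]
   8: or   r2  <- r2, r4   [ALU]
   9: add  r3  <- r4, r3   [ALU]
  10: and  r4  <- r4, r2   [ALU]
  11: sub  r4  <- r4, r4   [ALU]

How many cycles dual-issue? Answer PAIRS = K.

PAIRS = 3

#0 head=0: and.ALU i0 RAW r3
#1 head=1: mul.MUL i1 no-port MUL/MEM
#2 head=2: ld.MEM i2 no-port MEM/MEM
#3 head=3: st.MEM i3 no-port MEM/MEM
#4 head=4: st.MEM/blt.BR i4&i5 2-wide
#5 head=6: mul.MUL/or.ALU i6&i7 2-wide
#6 head=8: or.ALU/add.ALU i8&i9 2-wide
#7 head=10: and.ALU i10 RAW+WAW r4
#8 head=11: sub.ALU i11 tail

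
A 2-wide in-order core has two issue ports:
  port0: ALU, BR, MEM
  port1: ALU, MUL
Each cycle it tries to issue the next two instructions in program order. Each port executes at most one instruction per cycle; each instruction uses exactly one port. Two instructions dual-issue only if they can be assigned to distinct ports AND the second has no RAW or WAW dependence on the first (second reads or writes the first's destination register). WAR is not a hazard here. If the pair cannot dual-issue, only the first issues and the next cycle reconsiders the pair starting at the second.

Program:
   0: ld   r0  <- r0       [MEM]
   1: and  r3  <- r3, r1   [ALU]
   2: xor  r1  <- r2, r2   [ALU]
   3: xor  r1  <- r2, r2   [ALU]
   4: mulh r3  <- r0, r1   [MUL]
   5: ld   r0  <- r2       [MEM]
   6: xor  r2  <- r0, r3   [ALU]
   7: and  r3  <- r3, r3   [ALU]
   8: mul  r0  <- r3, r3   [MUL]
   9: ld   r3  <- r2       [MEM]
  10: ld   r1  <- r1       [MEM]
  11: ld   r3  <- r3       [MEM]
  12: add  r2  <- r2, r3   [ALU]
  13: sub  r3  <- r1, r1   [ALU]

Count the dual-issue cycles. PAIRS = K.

PAIRS = 5

0. ld and @i0+i1  | dual
1. xor @i2  | WAW r1
2. xor @i3  | RAW r1
3. mulh ld @i4+i5  | dual
4. xor and @i6+i7  | dual
5. mul ld @i8+i9  | dual
6. ld @i10  | no-port MEM/MEM
7. ld @i11  | RAW r3
8. add sub @i12+i13  | dual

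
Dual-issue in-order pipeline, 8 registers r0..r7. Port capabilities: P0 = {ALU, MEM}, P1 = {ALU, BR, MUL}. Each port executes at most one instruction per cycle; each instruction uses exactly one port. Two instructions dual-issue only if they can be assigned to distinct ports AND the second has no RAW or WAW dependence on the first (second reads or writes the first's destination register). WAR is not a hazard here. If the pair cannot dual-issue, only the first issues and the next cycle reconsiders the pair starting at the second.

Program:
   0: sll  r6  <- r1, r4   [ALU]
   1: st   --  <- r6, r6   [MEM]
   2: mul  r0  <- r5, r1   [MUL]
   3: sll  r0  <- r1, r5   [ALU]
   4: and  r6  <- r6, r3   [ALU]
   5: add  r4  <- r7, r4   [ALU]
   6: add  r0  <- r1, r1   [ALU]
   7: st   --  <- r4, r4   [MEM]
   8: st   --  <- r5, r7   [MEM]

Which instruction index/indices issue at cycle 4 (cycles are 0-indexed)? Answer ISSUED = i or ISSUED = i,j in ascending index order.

  cy0 -> i0 (sll.ALU) RAW r6
  cy1 -> i1+i2 (st.MEM mul.MUL) pair
  cy2 -> i3+i4 (sll.ALU and.ALU) pair
  cy3 -> i5+i6 (add.ALU add.ALU) pair
  cy4 -> i7 (st.MEM) no-port MEM/MEM
  cy5 -> i8 (st.MEM) tail

ISSUED = 7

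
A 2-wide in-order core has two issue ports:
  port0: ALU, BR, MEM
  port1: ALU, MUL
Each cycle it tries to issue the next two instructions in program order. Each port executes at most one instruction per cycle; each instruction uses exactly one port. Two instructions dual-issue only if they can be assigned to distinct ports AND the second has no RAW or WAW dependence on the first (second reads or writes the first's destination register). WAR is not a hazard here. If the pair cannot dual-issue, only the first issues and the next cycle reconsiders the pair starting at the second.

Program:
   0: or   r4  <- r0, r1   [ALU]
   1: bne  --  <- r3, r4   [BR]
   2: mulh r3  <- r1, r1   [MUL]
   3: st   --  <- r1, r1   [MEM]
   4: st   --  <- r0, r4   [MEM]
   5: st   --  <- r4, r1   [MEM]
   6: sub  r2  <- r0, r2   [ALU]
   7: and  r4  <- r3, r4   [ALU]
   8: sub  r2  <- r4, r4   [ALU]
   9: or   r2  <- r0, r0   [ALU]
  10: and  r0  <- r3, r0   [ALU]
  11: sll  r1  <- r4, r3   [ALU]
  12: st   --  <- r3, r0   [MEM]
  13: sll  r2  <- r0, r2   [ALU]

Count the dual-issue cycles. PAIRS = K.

t=0 i0:or ; RAW r4
t=1 i1+i2:bne;mulh ; dual
t=2 i3:st ; no-port MEM/MEM
t=3 i4:st ; no-port MEM/MEM
t=4 i5+i6:st;sub ; dual
t=5 i7:and ; RAW r4
t=6 i8:sub ; WAW r2
t=7 i9+i10:or;and ; dual
t=8 i11+i12:sll;st ; dual
t=9 i13:sll ; tail

PAIRS = 4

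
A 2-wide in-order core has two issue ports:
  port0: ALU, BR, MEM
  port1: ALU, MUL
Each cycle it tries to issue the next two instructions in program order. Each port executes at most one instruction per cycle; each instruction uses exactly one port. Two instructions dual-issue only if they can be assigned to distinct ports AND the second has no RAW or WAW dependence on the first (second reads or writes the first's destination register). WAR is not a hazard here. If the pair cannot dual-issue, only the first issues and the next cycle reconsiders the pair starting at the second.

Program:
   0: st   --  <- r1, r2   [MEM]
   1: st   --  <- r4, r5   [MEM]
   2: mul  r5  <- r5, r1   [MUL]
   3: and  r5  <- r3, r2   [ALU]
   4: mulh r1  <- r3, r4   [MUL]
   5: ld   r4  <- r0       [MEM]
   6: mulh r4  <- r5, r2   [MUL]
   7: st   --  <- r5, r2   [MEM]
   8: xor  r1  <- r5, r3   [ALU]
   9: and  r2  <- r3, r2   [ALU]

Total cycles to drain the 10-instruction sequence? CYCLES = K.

CYCLES = 6

[0] i0  st  -- no-port MEM/MEM
[1] i1/i2  st/mul  -- pair
[2] i3/i4  and/mulh  -- pair
[3] i5  ld  -- WAW r4
[4] i6/i7  mulh/st  -- pair
[5] i8/i9  xor/and  -- pair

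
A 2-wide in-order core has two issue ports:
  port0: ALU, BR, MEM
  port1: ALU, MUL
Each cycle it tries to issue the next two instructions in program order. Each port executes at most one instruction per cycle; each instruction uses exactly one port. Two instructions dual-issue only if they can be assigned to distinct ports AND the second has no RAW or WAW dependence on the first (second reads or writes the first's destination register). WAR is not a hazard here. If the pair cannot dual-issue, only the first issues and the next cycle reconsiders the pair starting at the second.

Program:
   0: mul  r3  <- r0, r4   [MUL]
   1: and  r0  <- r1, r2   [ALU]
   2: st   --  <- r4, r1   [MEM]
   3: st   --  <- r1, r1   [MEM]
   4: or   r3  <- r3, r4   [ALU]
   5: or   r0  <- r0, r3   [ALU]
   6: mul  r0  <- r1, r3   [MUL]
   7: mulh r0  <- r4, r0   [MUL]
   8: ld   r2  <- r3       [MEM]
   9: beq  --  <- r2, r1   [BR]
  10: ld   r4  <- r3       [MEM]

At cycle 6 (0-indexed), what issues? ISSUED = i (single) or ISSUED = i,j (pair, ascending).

  cy0 -> i0&i1 (mul;and) pair
  cy1 -> i2 (st) no-port MEM/MEM
  cy2 -> i3&i4 (st;or) pair
  cy3 -> i5 (or) WAW r0
  cy4 -> i6 (mul) no-port MUL/MUL
  cy5 -> i7&i8 (mulh;ld) pair
  cy6 -> i9 (beq) no-port BR/MEM
  cy7 -> i10 (ld) tail

ISSUED = 9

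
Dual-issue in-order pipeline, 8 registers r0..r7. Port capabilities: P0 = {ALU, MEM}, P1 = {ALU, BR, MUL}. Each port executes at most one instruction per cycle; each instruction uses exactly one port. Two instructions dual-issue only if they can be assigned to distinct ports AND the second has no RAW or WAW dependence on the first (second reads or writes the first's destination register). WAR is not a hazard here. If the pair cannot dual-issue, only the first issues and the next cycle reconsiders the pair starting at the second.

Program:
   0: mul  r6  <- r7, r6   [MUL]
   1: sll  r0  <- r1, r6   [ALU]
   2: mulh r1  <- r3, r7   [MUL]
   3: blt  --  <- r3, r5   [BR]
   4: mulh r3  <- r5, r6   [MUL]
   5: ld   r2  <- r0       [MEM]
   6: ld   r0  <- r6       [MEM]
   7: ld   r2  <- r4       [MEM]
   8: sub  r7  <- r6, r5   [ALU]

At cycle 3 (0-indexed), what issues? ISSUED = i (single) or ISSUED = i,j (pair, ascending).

[0] i0  mul  -- RAW r6
[1] i1+i2  sll;mulh  -- dual
[2] i3  blt  -- no-port BR/MUL
[3] i4+i5  mulh;ld  -- dual
[4] i6  ld  -- no-port MEM/MEM
[5] i7+i8  ld;sub  -- dual

ISSUED = 4,5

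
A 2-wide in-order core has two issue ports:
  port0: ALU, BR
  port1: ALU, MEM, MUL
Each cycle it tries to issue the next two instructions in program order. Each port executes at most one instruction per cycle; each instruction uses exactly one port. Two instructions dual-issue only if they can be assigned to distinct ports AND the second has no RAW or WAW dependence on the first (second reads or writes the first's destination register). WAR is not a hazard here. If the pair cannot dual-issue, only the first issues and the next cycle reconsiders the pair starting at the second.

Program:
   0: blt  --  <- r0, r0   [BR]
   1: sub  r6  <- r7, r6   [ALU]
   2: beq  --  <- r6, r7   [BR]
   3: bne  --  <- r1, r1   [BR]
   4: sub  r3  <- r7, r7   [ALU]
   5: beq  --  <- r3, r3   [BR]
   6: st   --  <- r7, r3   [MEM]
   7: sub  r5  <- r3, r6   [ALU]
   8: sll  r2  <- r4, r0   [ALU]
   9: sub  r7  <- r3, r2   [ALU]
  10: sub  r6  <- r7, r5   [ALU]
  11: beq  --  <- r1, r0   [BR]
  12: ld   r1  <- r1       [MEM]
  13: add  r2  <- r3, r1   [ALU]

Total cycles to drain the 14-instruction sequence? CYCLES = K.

CYCLES = 9

#0 head=0: blt+sub i0,i1 2-wide
#1 head=2: beq i2 no-port BR/BR
#2 head=3: bne+sub i3,i4 2-wide
#3 head=5: beq+st i5,i6 2-wide
#4 head=7: sub+sll i7,i8 2-wide
#5 head=9: sub i9 RAW r7
#6 head=10: sub+beq i10,i11 2-wide
#7 head=12: ld i12 RAW r1
#8 head=13: add i13 tail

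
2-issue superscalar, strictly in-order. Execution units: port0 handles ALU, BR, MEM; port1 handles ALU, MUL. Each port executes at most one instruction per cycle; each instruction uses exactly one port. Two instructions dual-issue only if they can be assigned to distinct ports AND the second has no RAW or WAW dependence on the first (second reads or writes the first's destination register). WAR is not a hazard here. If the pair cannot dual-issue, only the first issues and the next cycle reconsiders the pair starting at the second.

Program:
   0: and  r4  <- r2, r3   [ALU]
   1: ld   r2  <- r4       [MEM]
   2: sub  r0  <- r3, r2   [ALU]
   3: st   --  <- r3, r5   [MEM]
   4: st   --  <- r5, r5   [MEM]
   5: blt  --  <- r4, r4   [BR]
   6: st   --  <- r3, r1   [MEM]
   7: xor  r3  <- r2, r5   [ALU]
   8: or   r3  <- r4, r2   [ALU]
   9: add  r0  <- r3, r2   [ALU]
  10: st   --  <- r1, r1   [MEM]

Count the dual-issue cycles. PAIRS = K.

PAIRS = 3

0. and.ALU @i0  | RAW r4
1. ld.MEM @i1  | RAW r2
2. sub.ALU/st.MEM @i2+i3  | dual
3. st.MEM @i4  | no-port MEM/BR
4. blt.BR @i5  | no-port BR/MEM
5. st.MEM/xor.ALU @i6+i7  | dual
6. or.ALU @i8  | RAW r3
7. add.ALU/st.MEM @i9+i10  | dual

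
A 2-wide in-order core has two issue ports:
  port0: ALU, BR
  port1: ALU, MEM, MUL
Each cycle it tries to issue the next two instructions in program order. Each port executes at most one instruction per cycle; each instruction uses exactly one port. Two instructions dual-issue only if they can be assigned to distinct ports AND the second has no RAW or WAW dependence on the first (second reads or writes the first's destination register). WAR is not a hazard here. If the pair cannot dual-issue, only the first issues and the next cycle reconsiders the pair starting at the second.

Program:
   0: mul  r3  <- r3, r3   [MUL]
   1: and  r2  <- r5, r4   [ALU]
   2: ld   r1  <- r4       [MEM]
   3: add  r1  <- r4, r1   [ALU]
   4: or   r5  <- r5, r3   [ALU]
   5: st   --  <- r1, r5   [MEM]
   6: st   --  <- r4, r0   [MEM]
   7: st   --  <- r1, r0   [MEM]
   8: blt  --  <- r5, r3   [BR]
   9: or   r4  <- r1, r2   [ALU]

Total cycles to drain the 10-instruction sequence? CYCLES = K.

0. mul.MUL/and.ALU @i0/i1  | 2-wide
1. ld.MEM @i2  | RAW+WAW r1
2. add.ALU/or.ALU @i3/i4  | 2-wide
3. st.MEM @i5  | no-port MEM/MEM
4. st.MEM @i6  | no-port MEM/MEM
5. st.MEM/blt.BR @i7/i8  | 2-wide
6. or.ALU @i9  | tail

CYCLES = 7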